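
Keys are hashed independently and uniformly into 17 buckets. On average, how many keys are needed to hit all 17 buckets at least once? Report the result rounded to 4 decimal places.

58.4724

Split into phases: going from k distinct to k+1 distinct takes on average 17/(17-k) keys.
E[T] = 17/17 + 17/16 + 17/15 + ... + 17/2 + 17/1 = 17·H_{17}.
H_{17} = 3.43955, so E[T] = 58.47239.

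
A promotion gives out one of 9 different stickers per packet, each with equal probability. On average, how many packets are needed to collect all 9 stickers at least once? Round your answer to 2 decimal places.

25.46

The wait to go from k to k+1 distinct stickers is geometric with mean 9/(9-k).
E[T] = 9/9 + 9/8 + 9/7 + ... + 9/2 + 9/1 = 9·H_{9}.
H_{9} = 2.829, so E[T] = 25.461.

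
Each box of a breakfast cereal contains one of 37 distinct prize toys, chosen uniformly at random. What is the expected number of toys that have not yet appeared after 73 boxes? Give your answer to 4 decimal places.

For each toy, P(unseen after 73) = (36/37)^73 = 0.13532.
By linearity of expectation, E[unseen] = 37·(36/37)^73 = 5.00678.

5.0068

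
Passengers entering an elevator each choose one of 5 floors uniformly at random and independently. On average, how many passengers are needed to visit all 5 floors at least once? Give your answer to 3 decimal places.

11.417

The wait to go from k to k+1 distinct floors is geometric with mean 5/(5-k).
E[T] = 5/5 + 5/4 + 5/3 + 5/2 + 5/1 = 5·H_{5}.
H_{5} = 2.2833, so E[T] = 11.4167.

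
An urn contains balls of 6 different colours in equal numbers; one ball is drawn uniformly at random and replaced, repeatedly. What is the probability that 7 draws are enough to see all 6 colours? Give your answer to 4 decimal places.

Let A_i be the event that colour i is missing after 7 draws. By inclusion–exclusion on the A_i,
P(all seen) = Σ_{j=0}^{6} (-1)^j C(6,j)((6-j)/6)^7
= 1.00000 - 1.67449 + 0.87791 - 0.15625 + 0.00686 - 0.00002 + 0.00000
= 0.05401.

0.0540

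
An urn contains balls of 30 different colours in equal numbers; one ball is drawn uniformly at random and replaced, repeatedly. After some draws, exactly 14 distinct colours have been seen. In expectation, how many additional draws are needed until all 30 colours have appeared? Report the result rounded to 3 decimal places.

101.422

From k distinct to k+1 distinct takes on average 30/(30-k) draws.
Sum over k = 14,...,29: E = 30/16 + 30/15 + 30/14 + ... + 30/2 + 30/1 = 101.4219.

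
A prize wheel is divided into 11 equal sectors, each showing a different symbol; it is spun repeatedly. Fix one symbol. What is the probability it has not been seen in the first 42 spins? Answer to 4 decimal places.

Each spin misses the fixed symbol with probability (11-1)/11 = 10/11, independently.
P(still missing after 42) = (10/11)^42 = 0.01826.

0.0183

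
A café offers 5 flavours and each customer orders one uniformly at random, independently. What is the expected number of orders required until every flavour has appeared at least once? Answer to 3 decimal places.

11.417

After k distinct flavours have appeared, the next order gives a new one with probability (5-k)/5, so the expected wait for the (k+1)-th is 5/(5-k).
E[T] = 5/5 + 5/4 + 5/3 + 5/2 + 5/1 = 5·H_{5}.
H_{5} = 2.2833, so E[T] = 11.4167.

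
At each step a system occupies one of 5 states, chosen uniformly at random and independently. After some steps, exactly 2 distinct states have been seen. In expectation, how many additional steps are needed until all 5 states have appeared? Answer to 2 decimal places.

9.17

From k distinct to k+1 distinct takes on average 5/(5-k) steps.
Sum over k = 2,...,4: E = 5/3 + 5/2 + 5/1 = 9.167.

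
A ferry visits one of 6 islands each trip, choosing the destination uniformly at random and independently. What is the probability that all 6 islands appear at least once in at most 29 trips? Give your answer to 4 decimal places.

By inclusion–exclusion over which islands are missing,
P(all seen) = Σ_{j=0}^{6} (-1)^j C(6,j)((6-j)/6)^29
= 1.00000 - 0.03033 + 0.00012 - 0.00000 + 0.00000 - 0.00000 + 0.00000
= 0.96979.

0.9698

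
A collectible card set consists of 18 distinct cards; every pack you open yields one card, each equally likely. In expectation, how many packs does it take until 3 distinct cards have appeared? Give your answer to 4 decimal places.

3.1838

Going from k to k+1 distinct takes a geometric number of packs with mean 18/(18-k).
Sum over k = 0,...,2: E = 18/18 + 18/17 + 18/16 = 3.18382.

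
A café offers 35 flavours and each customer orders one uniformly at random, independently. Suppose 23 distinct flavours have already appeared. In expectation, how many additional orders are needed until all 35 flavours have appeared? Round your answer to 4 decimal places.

The wait to go from k to k+1 distinct flavours is geometric with mean 35/(35-k).
Sum over k = 23,...,34: E = 35/12 + 35/11 + 35/10 + ... + 35/2 + 35/1 = 108.61237.

108.6124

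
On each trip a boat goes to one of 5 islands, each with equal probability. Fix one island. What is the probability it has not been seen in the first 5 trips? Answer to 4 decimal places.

0.3277

On each trip the fixed island fails to appear with probability 4/5.
P(still missing after 5) = (4/5)^5 = 0.32768.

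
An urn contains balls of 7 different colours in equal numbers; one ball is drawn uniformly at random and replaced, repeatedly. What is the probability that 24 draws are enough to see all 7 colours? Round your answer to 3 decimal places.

By inclusion–exclusion over which colours are missing,
P(all seen) = Σ_{j=0}^{7} (-1)^j C(7,j)((7-j)/7)^24
= 1.0000 - 0.1731 + 0.0065 - 0.0001 + 0.0000 - 0.0000 + 0.0000 - 0.0000
= 0.8334.

0.833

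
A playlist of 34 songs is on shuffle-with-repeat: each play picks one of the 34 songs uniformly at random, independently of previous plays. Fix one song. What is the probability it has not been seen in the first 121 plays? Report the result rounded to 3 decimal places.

0.027

On each play the fixed song fails to appear with probability 33/34.
P(still missing after 121) = (33/34)^121 = 0.0270.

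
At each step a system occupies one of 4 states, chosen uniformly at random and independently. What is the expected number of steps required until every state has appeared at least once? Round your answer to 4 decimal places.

8.3333

The wait to go from k to k+1 distinct states is geometric with mean 4/(4-k).
E[T] = 4/4 + 4/3 + 4/2 + 4/1 = 4·H_{4}.
H_{4} = 2.08333, so E[T] = 8.33333.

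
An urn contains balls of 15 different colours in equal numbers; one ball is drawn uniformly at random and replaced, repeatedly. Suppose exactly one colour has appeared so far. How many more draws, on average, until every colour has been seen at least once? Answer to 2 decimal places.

48.77

The wait to go from k to k+1 distinct colours is geometric with mean 15/(15-k).
Sum over k = 1,...,14: E = 15/14 + 15/13 + 15/12 + ... + 15/2 + 15/1 = 48.773.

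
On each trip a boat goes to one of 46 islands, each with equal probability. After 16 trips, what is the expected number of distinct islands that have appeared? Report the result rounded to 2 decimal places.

For each island, P(seen in 16 trips) = 1 - (45/46)^16 = 0.296.
By linearity of expectation, E[distinct seen] = 46·(1 - (45/46)^16) = 13.638.

13.64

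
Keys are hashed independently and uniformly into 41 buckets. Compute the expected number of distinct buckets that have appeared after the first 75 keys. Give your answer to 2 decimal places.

34.57

For each bucket, P(seen in 75 keys) = 1 - (40/41)^75 = 0.843.
By linearity of expectation, E[distinct seen] = 41·(1 - (40/41)^75) = 34.566.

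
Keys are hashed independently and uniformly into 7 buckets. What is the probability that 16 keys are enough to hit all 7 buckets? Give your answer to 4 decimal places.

0.4977

Let A_i be the event that bucket i is missing after 16 keys. By inclusion–exclusion on the A_i,
P(all seen) = Σ_{j=0}^{7} (-1)^j C(7,j)((7-j)/7)^16
= 1.00000 - 0.59422 + 0.09642 - 0.00452 + 0.00005 - 0.00000 + 0.00000 - 0.00000
= 0.49772.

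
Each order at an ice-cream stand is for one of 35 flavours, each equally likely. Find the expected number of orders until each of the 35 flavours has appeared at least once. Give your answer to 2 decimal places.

Split into phases: going from k distinct to k+1 distinct takes on average 35/(35-k) orders.
E[T] = 35/35 + 35/34 + 35/33 + ... + 35/2 + 35/1 = 35·H_{35}.
H_{35} = 4.147, so E[T] = 145.137.

145.14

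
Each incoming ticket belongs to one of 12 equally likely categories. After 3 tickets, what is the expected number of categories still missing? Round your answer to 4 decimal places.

9.2431

For each category, P(unseen after 3) = (11/12)^3 = 0.77025.
By linearity of expectation, E[unseen] = 12·(11/12)^3 = 9.24306.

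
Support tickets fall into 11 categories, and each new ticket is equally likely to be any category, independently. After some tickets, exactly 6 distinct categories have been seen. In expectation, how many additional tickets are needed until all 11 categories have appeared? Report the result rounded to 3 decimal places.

25.117

With k distinct categories already seen, the next new one takes an expected 11/(11-k) tickets.
Sum over k = 6,...,10: E = 11/5 + 11/4 + 11/3 + 11/2 + 11/1 = 25.1167.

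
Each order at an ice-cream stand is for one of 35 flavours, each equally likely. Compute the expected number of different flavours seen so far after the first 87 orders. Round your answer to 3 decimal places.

For each flavour, P(seen in 87 orders) = 1 - (34/35)^87 = 0.9197.
By linearity of expectation, E[distinct seen] = 35·(1 - (34/35)^87) = 32.1893.

32.189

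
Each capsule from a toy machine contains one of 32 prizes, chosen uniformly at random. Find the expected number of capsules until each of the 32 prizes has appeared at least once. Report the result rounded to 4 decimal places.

129.8718

After k distinct prizes have appeared, the next capsule gives a new one with probability (32-k)/32, so the expected wait for the (k+1)-th is 32/(32-k).
E[T] = 32/32 + 32/31 + 32/30 + ... + 32/2 + 32/1 = 32·H_{32}.
H_{32} = 4.05850, so E[T] = 129.87185.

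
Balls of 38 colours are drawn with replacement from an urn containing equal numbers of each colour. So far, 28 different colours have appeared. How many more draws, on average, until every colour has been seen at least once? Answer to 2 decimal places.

111.30

From k distinct to k+1 distinct takes on average 38/(38-k) draws.
Sum over k = 28,...,37: E = 38/10 + 38/9 + 38/8 + ... + 38/2 + 38/1 = 111.301.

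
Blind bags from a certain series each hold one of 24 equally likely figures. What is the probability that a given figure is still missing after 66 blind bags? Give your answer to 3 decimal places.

On each blind bag the fixed figure fails to appear with probability 23/24.
P(still missing after 66) = (23/24)^66 = 0.0603.

0.060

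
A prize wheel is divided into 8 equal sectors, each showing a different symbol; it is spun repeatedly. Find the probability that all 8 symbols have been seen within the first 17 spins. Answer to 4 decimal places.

By inclusion–exclusion over which symbols are missing,
P(all seen) = Σ_{j=0}^{8} (-1)^j C(8,j)((8-j)/8)^17
= 1.00000 - 0.82647 + 0.21047 - 0.01897 + 0.00053 - 0.00000 + 0.00000 - 0.00000 + 0.00000
= 0.36556.

0.3656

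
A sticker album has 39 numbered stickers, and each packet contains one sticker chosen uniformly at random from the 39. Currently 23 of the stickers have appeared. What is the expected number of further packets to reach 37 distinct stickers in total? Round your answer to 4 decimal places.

73.3484

With k distinct stickers already seen, the next new one takes an expected 39/(39-k) packets.
Sum over k = 23,...,36: E = 39/16 + 39/15 + 39/14 + ... + 39/4 + 39/3 = 73.34843.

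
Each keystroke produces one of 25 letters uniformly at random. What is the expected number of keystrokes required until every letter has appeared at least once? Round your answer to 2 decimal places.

Split into phases: going from k distinct to k+1 distinct takes on average 25/(25-k) keystrokes.
E[T] = 25/25 + 25/24 + 25/23 + ... + 25/2 + 25/1 = 25·H_{25}.
H_{25} = 3.816, so E[T] = 95.399.

95.40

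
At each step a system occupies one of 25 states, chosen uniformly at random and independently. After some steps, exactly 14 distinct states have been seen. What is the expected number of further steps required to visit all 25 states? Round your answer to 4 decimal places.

75.4969

With k distinct states already seen, the next new one takes an expected 25/(25-k) steps.
Sum over k = 14,...,24: E = 25/11 + 25/10 + 25/9 + ... + 25/2 + 25/1 = 75.49693.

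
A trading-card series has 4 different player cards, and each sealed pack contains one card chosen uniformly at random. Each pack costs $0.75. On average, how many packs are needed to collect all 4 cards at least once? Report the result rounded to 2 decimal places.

Split into phases: going from k distinct to k+1 distinct takes on average 4/(4-k) packs.
E[T] = 4/4 + 4/3 + 4/2 + 4/1 = 4·H_{4}.
H_{4} = 2.083, so E[T] = 8.333.

8.33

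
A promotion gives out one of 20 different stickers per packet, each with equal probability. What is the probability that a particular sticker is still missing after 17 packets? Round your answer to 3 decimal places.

0.418

Each packet misses the fixed sticker with probability (20-1)/20 = 19/20, independently.
P(still missing after 17) = (19/20)^17 = 0.4181.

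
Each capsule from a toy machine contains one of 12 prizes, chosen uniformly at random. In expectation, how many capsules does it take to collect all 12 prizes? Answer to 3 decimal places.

37.239

The wait to go from k to k+1 distinct prizes is geometric with mean 12/(12-k).
E[T] = 12/12 + 12/11 + 12/10 + ... + 12/2 + 12/1 = 12·H_{12}.
H_{12} = 3.1032, so E[T] = 37.2385.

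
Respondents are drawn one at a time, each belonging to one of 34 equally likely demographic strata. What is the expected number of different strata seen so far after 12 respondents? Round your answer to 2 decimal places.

10.24

For each stratum, P(seen in 12 respondents) = 1 - (33/34)^12 = 0.301.
By linearity of expectation, E[distinct seen] = 34·(1 - (33/34)^12) = 10.237.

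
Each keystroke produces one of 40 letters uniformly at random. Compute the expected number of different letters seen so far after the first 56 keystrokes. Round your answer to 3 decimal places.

For each letter, P(seen in 56 keystrokes) = 1 - (39/40)^56 = 0.7578.
By linearity of expectation, E[distinct seen] = 40·(1 - (39/40)^56) = 30.3101.

30.310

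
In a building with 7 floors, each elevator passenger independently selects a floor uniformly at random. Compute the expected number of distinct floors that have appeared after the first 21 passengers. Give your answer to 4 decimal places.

6.7251

For each floor, P(seen in 21 passengers) = 1 - (6/7)^21 = 0.96072.
By linearity of expectation, E[distinct seen] = 7·(1 - (6/7)^21) = 6.72507.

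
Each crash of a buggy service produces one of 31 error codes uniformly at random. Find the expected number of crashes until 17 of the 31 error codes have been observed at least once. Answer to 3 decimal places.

With k distinct error codes already seen, the next new one arrives after an expected 31/(31-k) crashes.
Sum over k = 0,...,16: E = 31/31 + 31/30 + 31/29 + ... + 31/16 + 31/15 = 24.0462.

24.046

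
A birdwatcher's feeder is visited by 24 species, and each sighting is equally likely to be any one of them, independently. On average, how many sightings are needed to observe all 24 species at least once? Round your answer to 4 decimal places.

90.6230

After k distinct species have appeared, the next sighting gives a new one with probability (24-k)/24, so the expected wait for the (k+1)-th is 24/(24-k).
E[T] = 24/24 + 24/23 + 24/22 + ... + 24/2 + 24/1 = 24·H_{24}.
H_{24} = 3.77596, so E[T] = 90.62300.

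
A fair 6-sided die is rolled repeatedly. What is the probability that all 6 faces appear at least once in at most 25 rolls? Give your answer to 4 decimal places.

0.9377

By inclusion–exclusion over which faces are missing,
P(all seen) = Σ_{j=0}^{6} (-1)^j C(6,j)((6-j)/6)^25
= 1.00000 - 0.06290 + 0.00059 - 0.00000 + 0.00000 - 0.00000 + 0.00000
= 0.93770.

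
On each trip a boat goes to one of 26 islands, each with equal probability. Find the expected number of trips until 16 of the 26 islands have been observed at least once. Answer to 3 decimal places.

24.062

Going from k to k+1 distinct takes a geometric number of trips with mean 26/(26-k).
Sum over k = 0,...,15: E = 26/26 + 26/25 + 26/24 + ... + 26/12 + 26/11 = 24.0617.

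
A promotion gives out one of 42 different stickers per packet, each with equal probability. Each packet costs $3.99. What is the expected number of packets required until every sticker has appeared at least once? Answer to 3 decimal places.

181.723

Split into phases: going from k distinct to k+1 distinct takes on average 42/(42-k) packets.
E[T] = 42/42 + 42/41 + 42/40 + ... + 42/2 + 42/1 = 42·H_{42}.
H_{42} = 4.3267, so E[T] = 181.7232.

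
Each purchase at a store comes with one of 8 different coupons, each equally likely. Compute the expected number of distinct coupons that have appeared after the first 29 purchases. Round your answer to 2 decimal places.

7.83

For each coupon, P(seen in 29 purchases) = 1 - (7/8)^29 = 0.979.
By linearity of expectation, E[distinct seen] = 8·(1 - (7/8)^29) = 7.834.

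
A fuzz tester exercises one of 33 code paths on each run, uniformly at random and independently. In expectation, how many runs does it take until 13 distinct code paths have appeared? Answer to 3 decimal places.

16.205

With k distinct code paths already seen, the next new one arrives after an expected 33/(33-k) runs.
Sum over k = 0,...,12: E = 33/33 + 33/32 + 33/31 + ... + 33/22 + 33/21 = 16.2049.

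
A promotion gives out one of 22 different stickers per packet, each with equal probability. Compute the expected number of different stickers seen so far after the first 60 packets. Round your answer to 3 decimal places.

For each sticker, P(seen in 60 packets) = 1 - (21/22)^60 = 0.9387.
By linearity of expectation, E[distinct seen] = 22·(1 - (21/22)^60) = 20.6504.

20.650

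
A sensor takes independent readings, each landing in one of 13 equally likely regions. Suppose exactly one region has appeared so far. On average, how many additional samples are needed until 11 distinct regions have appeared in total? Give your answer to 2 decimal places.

With k distinct regions already seen, the next new one takes an expected 13/(13-k) samples.
Sum over k = 1,...,10: E = 13/12 + 13/11 + 13/10 + ... + 13/4 + 13/3 = 20.842.

20.84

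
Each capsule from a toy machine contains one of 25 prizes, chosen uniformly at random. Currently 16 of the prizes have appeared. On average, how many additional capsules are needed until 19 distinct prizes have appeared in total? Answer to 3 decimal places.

9.474

From k distinct to k+1 distinct takes on average 25/(25-k) capsules.
Sum over k = 16,...,18: E = 25/9 + 25/8 + 25/7 = 9.4742.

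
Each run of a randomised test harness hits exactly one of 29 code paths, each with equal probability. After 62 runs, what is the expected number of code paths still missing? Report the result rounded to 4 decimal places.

For each code path, P(unseen after 62) = (28/29)^62 = 0.11353.
By linearity of expectation, E[unseen] = 29·(28/29)^62 = 3.29246.

3.2925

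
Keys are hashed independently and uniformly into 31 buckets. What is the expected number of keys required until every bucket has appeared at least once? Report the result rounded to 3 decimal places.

124.845

After k distinct buckets have appeared, the next key gives a new one with probability (31-k)/31, so the expected wait for the (k+1)-th is 31/(31-k).
E[T] = 31/31 + 31/30 + 31/29 + ... + 31/2 + 31/1 = 31·H_{31}.
H_{31} = 4.0272, so E[T] = 124.8446.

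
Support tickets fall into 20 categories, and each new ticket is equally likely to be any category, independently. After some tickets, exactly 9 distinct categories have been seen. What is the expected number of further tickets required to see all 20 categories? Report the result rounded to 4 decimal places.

60.3975

The wait to go from k to k+1 distinct categories is geometric with mean 20/(20-k).
Sum over k = 9,...,19: E = 20/11 + 20/10 + 20/9 + ... + 20/2 + 20/1 = 60.39755.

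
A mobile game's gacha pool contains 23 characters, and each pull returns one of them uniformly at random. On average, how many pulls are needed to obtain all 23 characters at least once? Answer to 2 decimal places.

85.89

The wait to go from k to k+1 distinct characters is geometric with mean 23/(23-k).
E[T] = 23/23 + 23/22 + 23/21 + ... + 23/2 + 23/1 = 23·H_{23}.
H_{23} = 3.734, so E[T] = 85.889.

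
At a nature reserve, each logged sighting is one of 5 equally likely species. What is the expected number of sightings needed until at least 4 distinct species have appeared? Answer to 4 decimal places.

Going from k to k+1 distinct takes a geometric number of sightings with mean 5/(5-k).
Sum over k = 0,...,3: E = 5/5 + 5/4 + 5/3 + 5/2 = 6.41667.

6.4167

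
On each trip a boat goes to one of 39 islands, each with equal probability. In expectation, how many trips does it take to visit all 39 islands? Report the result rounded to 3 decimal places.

The wait to go from k to k+1 distinct islands is geometric with mean 39/(39-k).
E[T] = 39/39 + 39/38 + 39/37 + ... + 39/2 + 39/1 = 39·H_{39}.
H_{39} = 4.2535, so E[T] = 165.8882.

165.888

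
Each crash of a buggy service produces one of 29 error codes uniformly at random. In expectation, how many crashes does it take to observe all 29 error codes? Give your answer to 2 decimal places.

114.89

The wait to go from k to k+1 distinct error codes is geometric with mean 29/(29-k).
E[T] = 29/29 + 29/28 + 29/27 + ... + 29/2 + 29/1 = 29·H_{29}.
H_{29} = 3.962, so E[T] = 114.888.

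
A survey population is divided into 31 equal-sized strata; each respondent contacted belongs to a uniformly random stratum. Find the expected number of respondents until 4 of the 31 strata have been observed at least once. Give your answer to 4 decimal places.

Going from k to k+1 distinct takes a geometric number of respondents with mean 31/(31-k).
Sum over k = 0,...,3: E = 31/31 + 31/30 + 31/29 + 31/28 = 4.20944.

4.2094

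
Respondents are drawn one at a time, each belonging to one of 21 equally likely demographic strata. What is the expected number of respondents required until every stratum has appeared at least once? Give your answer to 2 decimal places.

The wait to go from k to k+1 distinct strata is geometric with mean 21/(21-k).
E[T] = 21/21 + 21/20 + 21/19 + ... + 21/2 + 21/1 = 21·H_{21}.
H_{21} = 3.645, so E[T] = 76.553.

76.55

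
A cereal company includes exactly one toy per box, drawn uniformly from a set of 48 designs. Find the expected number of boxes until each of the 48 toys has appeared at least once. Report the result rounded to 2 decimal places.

After k distinct toys have appeared, the next box gives a new one with probability (48-k)/48, so the expected wait for the (k+1)-th is 48/(48-k).
E[T] = 48/48 + 48/47 + 48/46 + ... + 48/2 + 48/1 = 48·H_{48}.
H_{48} = 4.459, so E[T] = 214.022.

214.02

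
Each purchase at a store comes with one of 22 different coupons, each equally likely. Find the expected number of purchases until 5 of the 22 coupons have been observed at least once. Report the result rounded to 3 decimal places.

5.528

Going from k to k+1 distinct takes a geometric number of purchases with mean 22/(22-k).
Sum over k = 0,...,4: E = 22/22 + 22/21 + 22/20 + 22/19 + 22/18 = 5.5277.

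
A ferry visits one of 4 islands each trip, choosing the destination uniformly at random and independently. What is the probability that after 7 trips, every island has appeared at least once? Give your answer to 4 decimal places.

0.5127

Let A_i be the event that island i is missing after 7 trips. By inclusion–exclusion on the A_i,
P(all seen) = Σ_{j=0}^{4} (-1)^j C(4,j)((4-j)/4)^7
= 1.00000 - 0.53394 + 0.04688 - 0.00024 + 0.00000
= 0.51270.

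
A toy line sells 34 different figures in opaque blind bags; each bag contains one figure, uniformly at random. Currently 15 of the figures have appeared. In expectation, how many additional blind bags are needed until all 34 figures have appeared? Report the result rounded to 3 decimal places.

The wait to go from k to k+1 distinct figures is geometric with mean 34/(34-k).
Sum over k = 15,...,33: E = 34/19 + 34/18 + 34/17 + ... + 34/2 + 34/1 = 120.6231.

120.623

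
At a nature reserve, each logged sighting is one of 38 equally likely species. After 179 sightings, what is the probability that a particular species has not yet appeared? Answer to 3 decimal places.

0.008

On each sighting the fixed species fails to appear with probability 37/38.
P(still missing after 179) = (37/38)^179 = 0.0084.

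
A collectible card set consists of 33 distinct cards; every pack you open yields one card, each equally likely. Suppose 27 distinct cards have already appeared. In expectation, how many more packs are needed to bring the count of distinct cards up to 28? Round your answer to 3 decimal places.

With k distinct cards already seen, the next new one takes an expected 33/(33-k) packs.
Only the k = 27 term is needed: E = 33/6 = 5.5000.

5.500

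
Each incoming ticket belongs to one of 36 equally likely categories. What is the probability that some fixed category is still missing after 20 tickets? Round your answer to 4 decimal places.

0.5693

Each ticket misses the fixed category with probability (36-1)/36 = 35/36, independently.
P(still missing after 20) = (35/36)^20 = 0.56926.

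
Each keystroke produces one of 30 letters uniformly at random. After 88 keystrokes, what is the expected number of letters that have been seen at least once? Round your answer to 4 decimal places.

For each letter, P(seen in 88 keystrokes) = 1 - (29/30)^88 = 0.94938.
By linearity of expectation, E[distinct seen] = 30·(1 - (29/30)^88) = 28.48129.

28.4813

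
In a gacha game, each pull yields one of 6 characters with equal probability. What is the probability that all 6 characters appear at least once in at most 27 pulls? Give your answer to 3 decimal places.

0.957

Let A_i be the event that character i is missing after 27 pulls. By inclusion–exclusion on the A_i,
P(all seen) = Σ_{j=0}^{6} (-1)^j C(6,j)((6-j)/6)^27
= 1.0000 - 0.0437 + 0.0003 - 0.0000 + 0.0000 - 0.0000 + 0.0000
= 0.9566.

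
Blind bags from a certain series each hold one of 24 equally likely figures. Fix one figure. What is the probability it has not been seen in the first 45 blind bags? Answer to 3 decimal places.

0.147

On each blind bag the fixed figure fails to appear with probability 23/24.
P(still missing after 45) = (23/24)^45 = 0.1473.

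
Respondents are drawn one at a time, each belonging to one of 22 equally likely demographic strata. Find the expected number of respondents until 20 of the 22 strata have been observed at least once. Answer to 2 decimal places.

Going from k to k+1 distinct takes a geometric number of respondents with mean 22/(22-k).
Sum over k = 0,...,19: E = 22/22 + 22/21 + 22/20 + ... + 22/4 + 22/3 = 48.198.

48.20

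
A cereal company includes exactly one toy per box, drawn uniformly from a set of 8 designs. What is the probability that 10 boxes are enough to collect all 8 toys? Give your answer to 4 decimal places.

0.0282

Let A_i be the event that toy i is missing after 10 boxes. By inclusion–exclusion on the A_i,
P(all seen) = Σ_{j=0}^{8} (-1)^j C(8,j)((8-j)/8)^10
= 1.00000 - 2.10460 + 1.57678 - 0.50932 + 0.06836 - 0.00308 + 0.00003 - 0.00000 + 0.00000
= 0.02816.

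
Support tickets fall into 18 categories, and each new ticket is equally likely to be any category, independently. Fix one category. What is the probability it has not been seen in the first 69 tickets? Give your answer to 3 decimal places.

Each ticket misses the fixed category with probability (18-1)/18 = 17/18, independently.
P(still missing after 69) = (17/18)^69 = 0.0194.

0.019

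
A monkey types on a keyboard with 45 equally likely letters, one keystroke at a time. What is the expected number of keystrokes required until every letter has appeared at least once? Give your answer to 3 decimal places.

After k distinct letters have appeared, the next keystroke gives a new one with probability (45-k)/45, so the expected wait for the (k+1)-th is 45/(45-k).
E[T] = 45/45 + 45/44 + 45/43 + ... + 45/2 + 45/1 = 45·H_{45}.
H_{45} = 4.3949, so E[T] = 197.7727.

197.773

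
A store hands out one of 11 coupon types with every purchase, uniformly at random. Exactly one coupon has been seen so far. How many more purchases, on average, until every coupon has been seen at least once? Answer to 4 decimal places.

From k distinct to k+1 distinct takes on average 11/(11-k) purchases.
Sum over k = 1,...,10: E = 11/10 + 11/9 + 11/8 + ... + 11/2 + 11/1 = 32.21865.

32.2187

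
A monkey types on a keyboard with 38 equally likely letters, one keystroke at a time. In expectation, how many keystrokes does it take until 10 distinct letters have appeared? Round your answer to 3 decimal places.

11.428

Going from k to k+1 distinct takes a geometric number of keystrokes with mean 38/(38-k).
Sum over k = 0,...,9: E = 38/38 + 38/37 + 38/36 + ... + 38/30 + 38/29 = 11.4278.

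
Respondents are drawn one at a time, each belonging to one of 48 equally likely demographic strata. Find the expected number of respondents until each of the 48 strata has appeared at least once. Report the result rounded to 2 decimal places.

Split into phases: going from k distinct to k+1 distinct takes on average 48/(48-k) respondents.
E[T] = 48/48 + 48/47 + 48/46 + ... + 48/2 + 48/1 = 48·H_{48}.
H_{48} = 4.459, so E[T] = 214.022.

214.02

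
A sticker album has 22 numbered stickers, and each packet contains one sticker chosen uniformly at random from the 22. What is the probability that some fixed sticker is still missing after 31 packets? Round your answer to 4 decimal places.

On each packet the fixed sticker fails to appear with probability 21/22.
P(still missing after 31) = (21/22)^31 = 0.23643.

0.2364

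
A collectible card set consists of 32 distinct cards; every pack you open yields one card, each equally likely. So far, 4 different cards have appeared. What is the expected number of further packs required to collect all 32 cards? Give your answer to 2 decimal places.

125.67

The wait to go from k to k+1 distinct cards is geometric with mean 32/(32-k).
Sum over k = 4,...,31: E = 32/28 + 32/27 + 32/26 + ... + 32/2 + 32/1 = 125.669.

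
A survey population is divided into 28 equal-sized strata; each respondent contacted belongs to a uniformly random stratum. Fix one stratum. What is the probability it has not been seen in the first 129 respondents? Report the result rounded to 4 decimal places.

0.0092

Each respondent misses the fixed stratum with probability (28-1)/28 = 27/28, independently.
P(still missing after 129) = (27/28)^129 = 0.00917.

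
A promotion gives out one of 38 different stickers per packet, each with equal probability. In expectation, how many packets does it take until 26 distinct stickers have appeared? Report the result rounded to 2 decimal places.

Going from k to k+1 distinct takes a geometric number of packets with mean 38/(38-k).
Sum over k = 0,...,25: E = 38/38 + 38/37 + 38/36 + ... + 38/14 + 38/13 = 42.738.

42.74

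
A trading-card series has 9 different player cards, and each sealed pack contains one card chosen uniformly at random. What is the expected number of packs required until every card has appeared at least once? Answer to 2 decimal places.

25.46

After k distinct cards have appeared, the next pack gives a new one with probability (9-k)/9, so the expected wait for the (k+1)-th is 9/(9-k).
E[T] = 9/9 + 9/8 + 9/7 + ... + 9/2 + 9/1 = 9·H_{9}.
H_{9} = 2.829, so E[T] = 25.461.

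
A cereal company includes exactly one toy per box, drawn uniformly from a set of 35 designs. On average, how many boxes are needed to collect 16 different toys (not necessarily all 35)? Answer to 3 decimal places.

20.966

With k distinct toys already seen, the next new one arrives after an expected 35/(35-k) boxes.
Sum over k = 0,...,15: E = 35/35 + 35/34 + 35/33 + ... + 35/21 + 35/20 = 20.9665.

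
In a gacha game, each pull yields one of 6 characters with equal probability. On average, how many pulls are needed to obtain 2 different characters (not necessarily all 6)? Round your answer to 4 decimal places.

2.2000

With k distinct characters already seen, the next new one arrives after an expected 6/(6-k) pulls.
Sum over k = 0,...,1: E = 6/6 + 6/5 = 2.20000.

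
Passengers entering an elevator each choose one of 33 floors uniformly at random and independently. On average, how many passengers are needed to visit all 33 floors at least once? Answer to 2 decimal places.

134.93

Split into phases: going from k distinct to k+1 distinct takes on average 33/(33-k) passengers.
E[T] = 33/33 + 33/32 + 33/31 + ... + 33/2 + 33/1 = 33·H_{33}.
H_{33} = 4.089, so E[T] = 134.930.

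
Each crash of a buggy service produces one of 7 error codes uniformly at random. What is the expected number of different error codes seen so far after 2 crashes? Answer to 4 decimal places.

For each error code, P(seen in 2 crashes) = 1 - (6/7)^2 = 0.26531.
By linearity of expectation, E[distinct seen] = 7·(1 - (6/7)^2) = 1.85714.

1.8571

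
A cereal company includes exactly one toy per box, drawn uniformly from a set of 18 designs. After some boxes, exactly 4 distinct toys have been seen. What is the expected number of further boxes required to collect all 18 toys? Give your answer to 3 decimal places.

58.528

The wait to go from k to k+1 distinct toys is geometric with mean 18/(18-k).
Sum over k = 4,...,17: E = 18/14 + 18/13 + 18/12 + ... + 18/2 + 18/1 = 58.5281.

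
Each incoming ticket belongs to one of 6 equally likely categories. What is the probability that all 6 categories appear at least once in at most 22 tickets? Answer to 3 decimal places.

Let A_i be the event that category i is missing after 22 tickets. By inclusion–exclusion on the A_i,
P(all seen) = Σ_{j=0}^{6} (-1)^j C(6,j)((6-j)/6)^22
= 1.0000 - 0.1087 + 0.0020 - 0.0000 + 0.0000 - 0.0000 + 0.0000
= 0.8933.

0.893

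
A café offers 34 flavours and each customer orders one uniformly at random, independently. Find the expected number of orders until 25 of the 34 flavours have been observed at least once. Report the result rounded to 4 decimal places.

43.8342

With k distinct flavours already seen, the next new one arrives after an expected 34/(34-k) orders.
Sum over k = 0,...,24: E = 34/34 + 34/33 + 34/32 + ... + 34/11 + 34/10 = 43.83422.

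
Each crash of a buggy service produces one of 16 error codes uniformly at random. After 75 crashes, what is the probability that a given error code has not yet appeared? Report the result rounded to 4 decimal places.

Each crash misses the fixed error code with probability (16-1)/16 = 15/16, independently.
P(still missing after 75) = (15/16)^75 = 0.00790.

0.0079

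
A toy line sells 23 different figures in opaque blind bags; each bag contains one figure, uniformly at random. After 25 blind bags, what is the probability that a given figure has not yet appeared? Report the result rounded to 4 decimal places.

On each blind bag the fixed figure fails to appear with probability 22/23.
P(still missing after 25) = (22/23)^25 = 0.32913.

0.3291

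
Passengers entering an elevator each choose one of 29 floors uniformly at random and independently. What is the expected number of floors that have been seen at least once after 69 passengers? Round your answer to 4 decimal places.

26.4246

For each floor, P(seen in 69 passengers) = 1 - (28/29)^69 = 0.91119.
By linearity of expectation, E[distinct seen] = 29·(1 - (28/29)^69) = 26.42463.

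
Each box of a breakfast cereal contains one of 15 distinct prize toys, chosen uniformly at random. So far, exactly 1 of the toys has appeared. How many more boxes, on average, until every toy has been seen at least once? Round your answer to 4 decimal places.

48.7734

With k distinct toys already seen, the next new one takes an expected 15/(15-k) boxes.
Sum over k = 1,...,14: E = 15/14 + 15/13 + 15/12 + ... + 15/2 + 15/1 = 48.77343.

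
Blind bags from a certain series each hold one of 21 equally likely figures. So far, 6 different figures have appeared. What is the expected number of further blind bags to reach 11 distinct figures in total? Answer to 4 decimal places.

8.1745

The wait to go from k to k+1 distinct figures is geometric with mean 21/(21-k).
Sum over k = 6,...,10: E = 21/15 + 21/14 + 21/13 + 21/12 + 21/11 = 8.17448.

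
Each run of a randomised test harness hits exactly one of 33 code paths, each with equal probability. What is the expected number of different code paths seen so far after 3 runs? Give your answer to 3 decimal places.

For each code path, P(seen in 3 runs) = 1 - (32/33)^3 = 0.0882.
By linearity of expectation, E[distinct seen] = 33·(1 - (32/33)^3) = 2.9100.

2.910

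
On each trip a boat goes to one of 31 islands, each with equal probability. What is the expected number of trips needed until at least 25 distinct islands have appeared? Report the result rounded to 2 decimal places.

48.89

With k distinct islands already seen, the next new one arrives after an expected 31/(31-k) trips.
Sum over k = 0,...,24: E = 31/31 + 31/30 + 31/29 + ... + 31/8 + 31/7 = 48.895.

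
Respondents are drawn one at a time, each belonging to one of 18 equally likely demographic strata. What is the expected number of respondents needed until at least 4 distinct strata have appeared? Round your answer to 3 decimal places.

4.384

With k distinct strata already seen, the next new one arrives after an expected 18/(18-k) respondents.
Sum over k = 0,...,3: E = 18/18 + 18/17 + 18/16 + 18/15 = 4.3838.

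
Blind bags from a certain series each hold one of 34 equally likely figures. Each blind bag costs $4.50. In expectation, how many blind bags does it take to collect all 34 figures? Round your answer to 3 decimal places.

The wait to go from k to k+1 distinct figures is geometric with mean 34/(34-k).
E[T] = 34/34 + 34/33 + 34/32 + ... + 34/2 + 34/1 = 34·H_{34}.
H_{34} = 4.1182, so E[T] = 140.0191.

140.019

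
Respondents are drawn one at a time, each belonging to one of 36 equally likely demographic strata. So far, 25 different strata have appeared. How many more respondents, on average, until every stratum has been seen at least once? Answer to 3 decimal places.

108.716

From k distinct to k+1 distinct takes on average 36/(36-k) respondents.
Sum over k = 25,...,35: E = 36/11 + 36/10 + 36/9 + ... + 36/2 + 36/1 = 108.7156.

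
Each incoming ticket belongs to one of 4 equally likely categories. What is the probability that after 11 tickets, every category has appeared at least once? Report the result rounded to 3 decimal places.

Let A_i be the event that category i is missing after 11 tickets. By inclusion–exclusion on the A_i,
P(all seen) = Σ_{j=0}^{4} (-1)^j C(4,j)((4-j)/4)^11
= 1.0000 - 0.1689 + 0.0029 - 0.0000 + 0.0000
= 0.8340.

0.834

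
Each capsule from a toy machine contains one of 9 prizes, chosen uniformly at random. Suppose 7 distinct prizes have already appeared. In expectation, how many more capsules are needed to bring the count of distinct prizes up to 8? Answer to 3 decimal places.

With k distinct prizes already seen, the next new one takes an expected 9/(9-k) capsules.
Only the k = 7 term is needed: E = 9/2 = 4.5000.

4.500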